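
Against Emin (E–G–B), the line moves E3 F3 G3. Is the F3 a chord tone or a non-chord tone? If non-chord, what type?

Non-chord tone — a passing tone.

The harmony at that moment is E minor triad (E, G, B); F3 is not a chord tone.
It is approached by step up from E3 and left by step up to G3.
Step in, step out in the same direction — a passing tone.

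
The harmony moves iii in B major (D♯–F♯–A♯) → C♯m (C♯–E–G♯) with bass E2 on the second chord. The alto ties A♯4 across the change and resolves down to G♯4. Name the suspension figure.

At the second chord the bass is E2. The suspended A♯4 lies a fourth above the bass; after resolving down by step to G♯4, the interval above the bass becomes a third.
Suspension figures are named by those two intervals: 4–3.

4–3 suspension.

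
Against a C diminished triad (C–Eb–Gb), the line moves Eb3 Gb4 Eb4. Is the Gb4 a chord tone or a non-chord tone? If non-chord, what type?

C diminished triad contains C, Eb, Gb; Gb is the fifth, so it is a chord tone.

Chord tone (the fifth of C diminished triad).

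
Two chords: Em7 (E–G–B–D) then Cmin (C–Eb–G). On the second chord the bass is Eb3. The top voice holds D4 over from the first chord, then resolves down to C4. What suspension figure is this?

At the second chord the bass is Eb3. The suspended D4 lies a seventh above the bass; after resolving down by step to C4, the interval above the bass becomes a sixth.
Suspension figures are named by those two intervals: 7–6.

7–6 suspension.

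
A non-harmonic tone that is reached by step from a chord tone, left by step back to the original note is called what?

Approach: by step. Departure: by step in the opposite direction, back to the starting pitch.
Stepwise on both sides but reversing to return to the same chord tone — a neighbor tone. (Had it continued onward in the same direction it would be a passing tone instead.)

Neighbor tone.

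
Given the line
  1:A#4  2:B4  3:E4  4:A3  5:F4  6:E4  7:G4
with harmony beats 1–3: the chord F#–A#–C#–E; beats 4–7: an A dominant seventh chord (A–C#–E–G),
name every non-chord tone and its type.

The harmony at that moment is F# dominant seventh chord (F#, A#, C#, E); B4 is not a chord tone.
It is approached by step up from A#4 and left by leap down to E4.
Step in, leap out — an escape tone.
The harmony at that moment is A dominant seventh chord (A, C#, E, G); F4 is not a chord tone.
It is approached by leap up from A3 and left by step down to E4.
Leap in, step out — an appoggiatura.

B4 (beat 2) — escape tone; F4 (beat 5) — appoggiatura.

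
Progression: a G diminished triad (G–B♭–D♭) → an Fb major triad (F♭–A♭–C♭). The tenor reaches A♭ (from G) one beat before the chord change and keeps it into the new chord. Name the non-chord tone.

A♭ is an anticipation.

The harmony at that moment is G diminished triad (G, B♭, D♭); A♭ is not a chord tone.
It is approached by step up from G and then sustained as the same pitch into the next harmony.
Arriving early and becoming a chord tone when the harmony changes — an anticipation.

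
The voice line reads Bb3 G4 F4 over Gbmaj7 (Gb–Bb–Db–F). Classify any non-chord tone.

G4 is an appoggiatura.

The harmony at that moment is Gb major seventh chord (Gb, Bb, Db, F); G4 is not a chord tone.
It is approached by leap up from Bb3 and left by step down to F4.
Leap in, step out — an appoggiatura.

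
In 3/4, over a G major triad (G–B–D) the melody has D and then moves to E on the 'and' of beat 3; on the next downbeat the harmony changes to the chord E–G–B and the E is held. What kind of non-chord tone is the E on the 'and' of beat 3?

Anticipation.

The harmony at that moment is G major triad (G, B, D); E is not a chord tone.
It is approached by step up from D and then sustained as the same pitch into the next harmony.
Arriving early and becoming a chord tone when the harmony changes — an anticipation.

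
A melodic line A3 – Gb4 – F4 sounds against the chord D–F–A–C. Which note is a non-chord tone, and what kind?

The harmony at that moment is D minor seventh chord (D, F, A, C); Gb4 is not a chord tone.
It is approached by leap up from A3 and left by step down to F4.
Leap in, step out — an appoggiatura.

Gb4 is an appoggiatura.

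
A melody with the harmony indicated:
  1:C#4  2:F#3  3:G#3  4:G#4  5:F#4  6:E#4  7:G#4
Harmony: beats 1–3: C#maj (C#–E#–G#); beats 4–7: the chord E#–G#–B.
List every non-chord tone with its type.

The harmony at that moment is C# major triad (C#, E#, G#); F#3 is not a chord tone.
It is approached by leap down from C#4 and left by step up to G#3.
Leap in, step out — an appoggiatura.
The harmony at that moment is E# diminished triad (E#, G#, B); F#4 is not a chord tone.
It is approached by step down from G#4 and left by step down to E#4.
Step in, step out in the same direction — a passing tone.

F#3 (beat 2) — appoggiatura; F#4 (beat 5) — passing tone.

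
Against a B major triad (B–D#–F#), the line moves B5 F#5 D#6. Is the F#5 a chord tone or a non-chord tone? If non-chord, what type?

B major triad contains B, D#, F#; F# is the fifth, so it is a chord tone.

Chord tone (the fifth of B major triad).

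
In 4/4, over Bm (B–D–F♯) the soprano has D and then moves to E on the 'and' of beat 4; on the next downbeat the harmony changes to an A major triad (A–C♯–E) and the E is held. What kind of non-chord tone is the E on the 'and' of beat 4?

The harmony at that moment is B minor triad (B, D, F♯); E is not a chord tone.
It is approached by step up from D and then sustained as the same pitch into the next harmony.
Arriving early and becoming a chord tone when the harmony changes — an anticipation.

Anticipation.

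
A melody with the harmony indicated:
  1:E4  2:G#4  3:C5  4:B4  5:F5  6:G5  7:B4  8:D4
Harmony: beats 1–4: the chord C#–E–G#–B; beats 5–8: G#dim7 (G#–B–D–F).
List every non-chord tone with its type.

The harmony at that moment is C# minor seventh chord (C#, E, G#, B); C5 is not a chord tone.
It is approached by leap up from G#4 and left by step down to B4.
Leap in, step out — an appoggiatura.
The harmony at that moment is G# diminished seventh chord (G#, B, D, F); G5 is not a chord tone.
It is approached by step up from F5 and left by leap down to B4.
Step in, leap out — an escape tone.

C5 (beat 3) — appoggiatura; G5 (beat 6) — escape tone.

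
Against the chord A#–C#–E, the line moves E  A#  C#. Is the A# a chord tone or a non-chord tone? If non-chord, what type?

A# diminished triad contains A#, C#, E; A# is the root, so it is a chord tone.

Chord tone (the root of A# diminished triad).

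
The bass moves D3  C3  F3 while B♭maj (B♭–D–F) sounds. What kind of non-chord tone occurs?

C3 is an escape tone.

The harmony at that moment is B♭ major triad (B♭, D, F); C3 is not a chord tone.
It is approached by step down from D3 and left by leap up to F3.
Step in, leap out — an escape tone.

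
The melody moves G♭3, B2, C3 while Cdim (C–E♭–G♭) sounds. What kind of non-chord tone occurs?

B2 is an appoggiatura.

The harmony at that moment is C diminished triad (C, E♭, G♭); B2 is not a chord tone.
It is approached by leap down from G♭3 and left by step up to C3.
Leap in, step out — an appoggiatura.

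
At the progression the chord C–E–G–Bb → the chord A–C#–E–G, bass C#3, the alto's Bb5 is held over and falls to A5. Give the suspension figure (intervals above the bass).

7–6 suspension.

At the second chord the bass is C#3. The suspended Bb5 lies a seventh above the bass; after resolving down by step to A5, the interval above the bass becomes a sixth.
Suspension figures are named by those two intervals: 7–6.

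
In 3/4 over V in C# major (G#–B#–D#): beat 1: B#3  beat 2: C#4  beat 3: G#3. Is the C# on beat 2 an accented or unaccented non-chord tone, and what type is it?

The harmony at that moment is G# major triad (G#, B#, D#); C#4 is not a chord tone.
It is approached by step up from B#3 and left by leap down to G#3.
Step in, leap out — an escape tone.
It falls on a weak beat, so it is unaccented.

Unaccented escape tone.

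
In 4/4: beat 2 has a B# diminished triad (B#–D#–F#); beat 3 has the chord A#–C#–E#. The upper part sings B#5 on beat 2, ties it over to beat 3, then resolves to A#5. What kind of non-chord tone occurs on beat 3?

The harmony at that moment is A# minor triad (A#, C#, E#); B#5 is not a chord tone.
It is held over (the same pitch as the preceding B#5) and left by step down to A#5.
Held over from the previous chord and resolving down by step — a suspension.

Suspension.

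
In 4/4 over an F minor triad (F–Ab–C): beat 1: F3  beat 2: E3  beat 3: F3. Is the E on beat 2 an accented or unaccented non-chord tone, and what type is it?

The harmony at that moment is F minor triad (F, Ab, C); E3 is not a chord tone.
It is approached by step down from F3 and left by step up to F3.
Step away and step back to the same note — a neighbor tone (lower neighbor).
It falls on a weak beat, so it is unaccented.

Unaccented neighbor tone.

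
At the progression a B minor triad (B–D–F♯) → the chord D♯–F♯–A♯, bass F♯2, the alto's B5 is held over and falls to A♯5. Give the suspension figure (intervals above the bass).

At the second chord the bass is F♯2. The suspended B5 lies a fourth above the bass; after resolving down by step to A♯5, the interval above the bass becomes a third.
Suspension figures are named by those two intervals: 4–3.

4–3 suspension.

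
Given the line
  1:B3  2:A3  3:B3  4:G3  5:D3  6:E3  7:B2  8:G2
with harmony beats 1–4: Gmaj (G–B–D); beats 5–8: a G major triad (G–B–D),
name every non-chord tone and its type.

A3 (beat 2) — neighbor tone; E3 (beat 6) — escape tone.

The harmony at that moment is G major triad (G, B, D); A3 is not a chord tone.
It is approached by step down from B3 and left by step up to B3.
Step away and step back to the same note — a neighbor tone (lower neighbor).
The harmony at that moment is G major triad (G, B, D); E3 is not a chord tone.
It is approached by step up from D3 and left by leap down to B2.
Step in, leap out — an escape tone.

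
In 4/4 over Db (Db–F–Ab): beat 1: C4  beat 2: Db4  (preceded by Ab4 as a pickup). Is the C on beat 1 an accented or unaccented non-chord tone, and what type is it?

The harmony at that moment is Db major triad (Db, F, Ab); C4 is not a chord tone.
It is approached by leap down from Ab4 and left by step up to Db4.
Leap in, step out — an appoggiatura.
It falls on the downbeat, so it is accented.

Accented appoggiatura.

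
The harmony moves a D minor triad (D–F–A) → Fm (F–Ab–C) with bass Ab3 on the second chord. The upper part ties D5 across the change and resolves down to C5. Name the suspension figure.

4–3 suspension.

At the second chord the bass is Ab3. The suspended D5 lies a fourth above the bass; after resolving down by step to C5, the interval above the bass becomes a third.
Suspension figures are named by those two intervals: 4–3.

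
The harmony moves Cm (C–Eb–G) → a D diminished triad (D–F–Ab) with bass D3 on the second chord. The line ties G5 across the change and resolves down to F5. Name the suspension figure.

At the second chord the bass is D3. The suspended G5 lies a fourth above the bass; after resolving down by step to F5, the interval above the bass becomes a third.
Suspension figures are named by those two intervals: 4–3.

4–3 suspension.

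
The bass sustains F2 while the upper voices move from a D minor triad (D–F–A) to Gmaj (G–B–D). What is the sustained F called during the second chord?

The harmony at that moment is G major triad (G, B, D); F2 is not a chord tone.
It is held over (the same pitch as the preceding F2) and then sustained as the same pitch into the next harmony.
Sustained through a change of harmony — a pedal tone.

Pedal tone (pedal point).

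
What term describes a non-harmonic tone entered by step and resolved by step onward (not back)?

Approach: by step. Departure: by step, continuing in the same direction.
Stepwise on both sides with no change of direction means the note fills in the space between two different chord tones — a passing tone. (Had it turned back to its starting note it would be a neighbor tone instead.)

Passing tone.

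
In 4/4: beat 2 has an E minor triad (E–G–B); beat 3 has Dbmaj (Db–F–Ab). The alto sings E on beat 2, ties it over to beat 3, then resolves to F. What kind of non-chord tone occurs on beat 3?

Retardation.

The harmony at that moment is Db major triad (Db, F, Ab); E is not a chord tone.
It is held over (the same pitch as the preceding E) and left by step up to F.
Held over from the previous chord and resolving up by step — a retardation.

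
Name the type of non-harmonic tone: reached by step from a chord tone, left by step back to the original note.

Neighbor tone.

Approach: by step. Departure: by step in the opposite direction, back to the starting pitch.
Stepwise on both sides but reversing to return to the same chord tone — a neighbor tone. (Had it continued onward in the same direction it would be a passing tone instead.)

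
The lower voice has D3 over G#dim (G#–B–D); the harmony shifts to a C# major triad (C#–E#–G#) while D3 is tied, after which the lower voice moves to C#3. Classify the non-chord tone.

The harmony at that moment is C# major triad (C#, E#, G#); D3 is not a chord tone.
It is held over (the same pitch as the preceding D3) and left by step down to C#3.
Held over from the previous chord and resolving down by step — a suspension.

D3 is a suspension.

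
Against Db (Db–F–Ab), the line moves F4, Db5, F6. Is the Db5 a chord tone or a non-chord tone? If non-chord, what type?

Db major triad contains Db, F, Ab; Db is the root, so it is a chord tone.

Chord tone (the root of Db major triad).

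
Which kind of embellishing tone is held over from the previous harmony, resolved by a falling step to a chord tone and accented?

Approach: by preparation — the pitch is first a chord tone, then held (tied or repeated) while the harmony changes under it. Departure: down by step. Metric position: strong.
A prepared dissonance that resolves downward by step — a suspension. (The same figure resolving upward would be a retardation.)

Suspension.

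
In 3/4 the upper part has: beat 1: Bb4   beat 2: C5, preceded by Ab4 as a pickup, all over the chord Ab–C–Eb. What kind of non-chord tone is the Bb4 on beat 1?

Passing tone.

The harmony at that moment is Ab major triad (Ab, C, Eb); Bb4 is not a chord tone.
It is approached by step up from Ab4 and left by step up to C5.
Step in, step out in the same direction — a passing tone.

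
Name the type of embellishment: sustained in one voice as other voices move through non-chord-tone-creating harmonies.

Approach: none. Departure: none — a single pitch is sustained while the chords change around it, passing through harmonies that do not contain it.
No melodic motion at all; the dissonance is created entirely by the moving harmonies against the stationary note — a pedal tone (pedal point).

Pedal tone.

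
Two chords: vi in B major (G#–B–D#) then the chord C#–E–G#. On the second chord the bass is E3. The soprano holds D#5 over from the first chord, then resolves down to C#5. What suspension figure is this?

At the second chord the bass is E3. The suspended D#5 lies a seventh above the bass; after resolving down by step to C#5, the interval above the bass becomes a sixth.
Suspension figures are named by those two intervals: 7–6.

7–6 suspension.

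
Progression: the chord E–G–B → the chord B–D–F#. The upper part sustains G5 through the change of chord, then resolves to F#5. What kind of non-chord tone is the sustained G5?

The harmony at that moment is B minor triad (B, D, F#); G5 is not a chord tone.
It is held over (the same pitch as the preceding G5) and left by step down to F#5.
Held over from the previous chord and resolving down by step — a suspension.

G5 is a suspension.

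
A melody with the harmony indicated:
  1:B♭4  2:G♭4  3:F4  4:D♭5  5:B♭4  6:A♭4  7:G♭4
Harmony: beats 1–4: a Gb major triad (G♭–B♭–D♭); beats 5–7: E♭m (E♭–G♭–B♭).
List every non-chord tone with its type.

F4 (beat 3) — escape tone; A♭4 (beat 6) — passing tone.

The harmony at that moment is G♭ major triad (G♭, B♭, D♭); F4 is not a chord tone.
It is approached by step down from G♭4 and left by leap up to D♭5.
Step in, leap out — an escape tone.
The harmony at that moment is E♭ minor triad (E♭, G♭, B♭); A♭4 is not a chord tone.
It is approached by step down from B♭4 and left by step down to G♭4.
Step in, step out in the same direction — a passing tone.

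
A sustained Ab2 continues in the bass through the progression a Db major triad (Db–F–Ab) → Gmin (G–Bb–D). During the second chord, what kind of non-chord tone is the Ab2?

The harmony at that moment is G minor triad (G, Bb, D); Ab2 is not a chord tone.
It is held over (the same pitch as the preceding Ab2) and then sustained as the same pitch into the next harmony.
Sustained through a change of harmony — a pedal tone.

Pedal tone (pedal point).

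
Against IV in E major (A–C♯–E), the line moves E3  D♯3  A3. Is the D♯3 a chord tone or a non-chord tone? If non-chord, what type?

Non-chord tone — an escape tone.

The harmony at that moment is A major triad (A, C♯, E); D♯3 is not a chord tone.
It is approached by step down from E3 and left by leap up to A3.
Step in, leap out — an escape tone.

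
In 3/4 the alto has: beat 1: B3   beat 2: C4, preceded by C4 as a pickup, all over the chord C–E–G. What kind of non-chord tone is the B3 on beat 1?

The harmony at that moment is C major triad (C, E, G); B3 is not a chord tone.
It is approached by step down from C4 and left by step up to C4.
Step away and step back to the same note — a neighbor tone (lower neighbor).

Lower neighbor tone.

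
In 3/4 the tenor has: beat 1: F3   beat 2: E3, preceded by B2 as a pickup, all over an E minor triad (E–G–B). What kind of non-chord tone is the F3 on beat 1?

Appoggiatura.

The harmony at that moment is E minor triad (E, G, B); F3 is not a chord tone.
It is approached by leap up from B2 and left by step down to E3.
Leap in, step out, metrically accented — an appoggiatura.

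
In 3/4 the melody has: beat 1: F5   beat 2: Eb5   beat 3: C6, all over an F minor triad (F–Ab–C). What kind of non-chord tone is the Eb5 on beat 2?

Escape tone.

The harmony at that moment is F minor triad (F, Ab, C); Eb5 is not a chord tone.
It is approached by step down from F5 and left by leap up to C6.
Step in, leap out, on a weak beat — an escape tone.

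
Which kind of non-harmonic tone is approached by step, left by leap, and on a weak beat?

Escape tone.

Approach: by step. Departure: by leap. Metric position: weak.
Step in, leap out, from a weak position — an escape tone (échappée). (It is the mirror image of the appoggiatura, which leaps in and steps out on a strong beat.)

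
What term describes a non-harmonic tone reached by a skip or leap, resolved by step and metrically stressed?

Approach: by leap. Departure: by step. Metric position: strong.
Leap in, step out, in a metrically strong position — an appoggiatura. (It is the mirror image of the escape tone, which steps in and leaps out from a weak position.)

Appoggiatura.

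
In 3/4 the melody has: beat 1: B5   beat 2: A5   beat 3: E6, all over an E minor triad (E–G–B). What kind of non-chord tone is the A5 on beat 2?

The harmony at that moment is E minor triad (E, G, B); A5 is not a chord tone.
It is approached by step down from B5 and left by leap up to E6.
Step in, leap out, on a weak beat — an escape tone.

Escape tone.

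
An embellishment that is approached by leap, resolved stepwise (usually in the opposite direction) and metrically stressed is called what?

Approach: by leap. Departure: by step. Metric position: strong.
Leap in, step out, in a metrically strong position — an appoggiatura. (It is the mirror image of the escape tone, which steps in and leaps out from a weak position.)

Appoggiatura.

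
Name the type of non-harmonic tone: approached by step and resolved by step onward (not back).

Approach: by step. Departure: by step, continuing in the same direction.
Stepwise on both sides with no change of direction means the note fills in the space between two different chord tones — a passing tone. (Had it turned back to its starting note it would be a neighbor tone instead.)

Passing tone.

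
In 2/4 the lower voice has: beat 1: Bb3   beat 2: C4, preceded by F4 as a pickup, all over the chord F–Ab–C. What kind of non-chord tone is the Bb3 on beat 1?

Appoggiatura.

The harmony at that moment is F minor triad (F, Ab, C); Bb3 is not a chord tone.
It is approached by leap down from F4 and left by step up to C4.
Leap in, step out, metrically accented — an appoggiatura.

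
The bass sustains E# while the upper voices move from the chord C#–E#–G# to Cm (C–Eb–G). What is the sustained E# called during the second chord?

The harmony at that moment is C minor triad (C, Eb, G); E# is not a chord tone.
It is held over (the same pitch as the preceding E#) and then sustained as the same pitch into the next harmony.
Sustained through a change of harmony — a pedal tone.

Pedal tone (pedal point).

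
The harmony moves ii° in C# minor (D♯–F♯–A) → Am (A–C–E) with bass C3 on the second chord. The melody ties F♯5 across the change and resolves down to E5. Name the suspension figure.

4–3 suspension.

At the second chord the bass is C3. The suspended F♯5 lies a fourth above the bass; after resolving down by step to E5, the interval above the bass becomes a third.
Suspension figures are named by those two intervals: 4–3.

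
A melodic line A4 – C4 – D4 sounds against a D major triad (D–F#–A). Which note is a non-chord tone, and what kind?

The harmony at that moment is D major triad (D, F#, A); C4 is not a chord tone.
It is approached by leap down from A4 and left by step up to D4.
Leap in, step out — an appoggiatura.

C4 is an appoggiatura.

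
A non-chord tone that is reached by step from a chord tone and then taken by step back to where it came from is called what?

Neighbor tone.

Approach: by step. Departure: by step in the opposite direction, back to the starting pitch.
Stepwise on both sides but reversing to return to the same chord tone — a neighbor tone. (Had it continued onward in the same direction it would be a passing tone instead.)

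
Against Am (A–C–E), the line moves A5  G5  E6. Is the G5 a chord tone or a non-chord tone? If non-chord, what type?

The harmony at that moment is A minor triad (A, C, E); G5 is not a chord tone.
It is approached by step down from A5 and left by leap up to E6.
Step in, leap out — an escape tone.

Non-chord tone — an escape tone.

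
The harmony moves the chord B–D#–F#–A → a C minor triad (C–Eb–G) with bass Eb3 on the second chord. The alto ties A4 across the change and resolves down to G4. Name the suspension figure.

At the second chord the bass is Eb3. The suspended A4 lies a fourth above the bass; after resolving down by step to G4, the interval above the bass becomes a third.
Suspension figures are named by those two intervals: 4–3.

4–3 suspension.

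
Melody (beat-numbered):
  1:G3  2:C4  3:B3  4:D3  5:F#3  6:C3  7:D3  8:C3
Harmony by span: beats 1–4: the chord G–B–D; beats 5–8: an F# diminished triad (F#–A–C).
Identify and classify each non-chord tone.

The harmony at that moment is G major triad (G, B, D); C4 is not a chord tone.
It is approached by leap up from G3 and left by step down to B3.
Leap in, step out — an appoggiatura.
The harmony at that moment is F# diminished triad (F#, A, C); D3 is not a chord tone.
It is approached by step up from C3 and left by step down to C3.
Step away and step back to the same note — a neighbor tone (upper neighbor).

C4 (beat 2) — appoggiatura; D3 (beat 7) — neighbor tone.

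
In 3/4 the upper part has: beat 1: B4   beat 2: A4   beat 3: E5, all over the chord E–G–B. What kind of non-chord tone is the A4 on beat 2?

Escape tone.

The harmony at that moment is E minor triad (E, G, B); A4 is not a chord tone.
It is approached by step down from B4 and left by leap up to E5.
Step in, leap out, on a weak beat — an escape tone.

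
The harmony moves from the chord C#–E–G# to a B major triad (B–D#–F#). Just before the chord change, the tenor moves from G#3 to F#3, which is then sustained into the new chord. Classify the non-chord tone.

F#3 is an anticipation.

The harmony at that moment is C# minor triad (C#, E, G#); F#3 is not a chord tone.
It is approached by step down from G#3 and then sustained as the same pitch into the next harmony.
Arriving early and becoming a chord tone when the harmony changes — an anticipation.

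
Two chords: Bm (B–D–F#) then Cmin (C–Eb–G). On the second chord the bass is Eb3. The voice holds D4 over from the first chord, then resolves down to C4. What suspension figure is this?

7–6 suspension.

At the second chord the bass is Eb3. The suspended D4 lies a seventh above the bass; after resolving down by step to C4, the interval above the bass becomes a sixth.
Suspension figures are named by those two intervals: 7–6.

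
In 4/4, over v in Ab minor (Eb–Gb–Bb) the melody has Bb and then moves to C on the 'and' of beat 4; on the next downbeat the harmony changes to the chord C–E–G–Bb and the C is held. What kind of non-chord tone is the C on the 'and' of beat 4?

Anticipation.

The harmony at that moment is Eb minor triad (Eb, Gb, Bb); C is not a chord tone.
It is approached by step up from Bb and then sustained as the same pitch into the next harmony.
Arriving early and becoming a chord tone when the harmony changes — an anticipation.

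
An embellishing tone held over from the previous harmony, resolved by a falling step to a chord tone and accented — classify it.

Suspension.

Approach: by preparation — the pitch is first a chord tone, then held (tied or repeated) while the harmony changes under it. Departure: down by step. Metric position: strong.
A prepared dissonance that resolves downward by step — a suspension. (The same figure resolving upward would be a retardation.)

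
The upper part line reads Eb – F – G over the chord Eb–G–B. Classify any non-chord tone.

F is a passing tone.

The harmony at that moment is Eb augmented triad (Eb, G, B); F is not a chord tone.
It is approached by step up from Eb and left by step up to G.
Step in, step out in the same direction — a passing tone.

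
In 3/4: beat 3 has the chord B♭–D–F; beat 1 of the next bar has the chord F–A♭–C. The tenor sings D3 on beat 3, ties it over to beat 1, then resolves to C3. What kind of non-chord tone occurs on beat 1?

The harmony at that moment is F minor triad (F, A♭, C); D3 is not a chord tone.
It is held over (the same pitch as the preceding D3) and left by step down to C3.
Held over from the previous chord and resolving down by step — a suspension.

Suspension.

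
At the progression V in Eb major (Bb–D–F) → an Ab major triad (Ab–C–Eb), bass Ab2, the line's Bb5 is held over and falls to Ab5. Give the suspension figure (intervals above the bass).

9–8 suspension.

At the second chord the bass is Ab2. The suspended Bb5 lies a ninth above the bass; after resolving down by step to Ab5, the interval above the bass becomes an octave.
Suspension figures are named by those two intervals: 9–8.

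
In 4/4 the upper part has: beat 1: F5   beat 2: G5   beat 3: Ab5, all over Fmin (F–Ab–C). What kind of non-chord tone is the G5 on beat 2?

Passing tone.

The harmony at that moment is F minor triad (F, Ab, C); G5 is not a chord tone.
It is approached by step up from F5 and left by step up to Ab5.
Step in, step out in the same direction — a passing tone.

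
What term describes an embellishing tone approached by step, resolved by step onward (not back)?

Approach: by step. Departure: by step, continuing in the same direction.
Stepwise on both sides with no change of direction means the note fills in the space between two different chord tones — a passing tone. (Had it turned back to its starting note it would be a neighbor tone instead.)

Passing tone.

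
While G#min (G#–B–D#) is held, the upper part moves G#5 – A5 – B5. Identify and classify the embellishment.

A5 is a passing tone.

The harmony at that moment is G# minor triad (G#, B, D#); A5 is not a chord tone.
It is approached by step up from G#5 and left by step up to B5.
Step in, step out in the same direction — a passing tone.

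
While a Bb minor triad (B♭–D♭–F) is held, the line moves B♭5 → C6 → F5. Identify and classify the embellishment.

C6 is an escape tone.

The harmony at that moment is B♭ minor triad (B♭, D♭, F); C6 is not a chord tone.
It is approached by step up from B♭5 and left by leap down to F5.
Step in, leap out — an escape tone.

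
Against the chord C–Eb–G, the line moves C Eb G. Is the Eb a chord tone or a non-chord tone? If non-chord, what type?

Chord tone (the third of C minor triad).

C minor triad contains C, Eb, G; Eb is the third, so it is a chord tone.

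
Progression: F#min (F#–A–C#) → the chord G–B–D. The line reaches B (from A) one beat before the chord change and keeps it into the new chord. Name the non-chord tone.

B is an anticipation.

The harmony at that moment is F# minor triad (F#, A, C#); B is not a chord tone.
It is approached by step up from A and then sustained as the same pitch into the next harmony.
Arriving early and becoming a chord tone when the harmony changes — an anticipation.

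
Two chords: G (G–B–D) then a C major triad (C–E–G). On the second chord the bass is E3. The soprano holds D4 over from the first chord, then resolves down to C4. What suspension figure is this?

7–6 suspension.

At the second chord the bass is E3. The suspended D4 lies a seventh above the bass; after resolving down by step to C4, the interval above the bass becomes a sixth.
Suspension figures are named by those two intervals: 7–6.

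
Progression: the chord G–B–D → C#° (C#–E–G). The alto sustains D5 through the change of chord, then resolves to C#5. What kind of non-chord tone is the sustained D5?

The harmony at that moment is C# diminished triad (C#, E, G); D5 is not a chord tone.
It is held over (the same pitch as the preceding D5) and left by step down to C#5.
Held over from the previous chord and resolving down by step — a suspension.

D5 is a suspension.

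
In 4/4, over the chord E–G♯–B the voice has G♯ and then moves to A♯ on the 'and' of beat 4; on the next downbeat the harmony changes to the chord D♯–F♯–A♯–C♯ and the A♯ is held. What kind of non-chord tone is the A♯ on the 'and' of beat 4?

Anticipation.

The harmony at that moment is E major triad (E, G♯, B); A♯ is not a chord tone.
It is approached by step up from G♯ and then sustained as the same pitch into the next harmony.
Arriving early and becoming a chord tone when the harmony changes — an anticipation.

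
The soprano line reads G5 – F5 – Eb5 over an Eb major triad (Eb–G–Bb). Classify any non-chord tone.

F5 is a passing tone.

The harmony at that moment is Eb major triad (Eb, G, Bb); F5 is not a chord tone.
It is approached by step down from G5 and left by step down to Eb5.
Step in, step out in the same direction — a passing tone.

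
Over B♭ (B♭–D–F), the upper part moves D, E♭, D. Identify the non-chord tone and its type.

E♭ is a neighbor tone.

The harmony at that moment is B♭ major triad (B♭, D, F); E♭ is not a chord tone.
It is approached by step up from D and left by step down to D.
Step away and step back to the same note — a neighbor tone (upper neighbor).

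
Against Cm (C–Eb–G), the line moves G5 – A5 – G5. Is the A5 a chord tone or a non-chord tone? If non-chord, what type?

The harmony at that moment is C minor triad (C, Eb, G); A5 is not a chord tone.
It is approached by step up from G5 and left by step down to G5.
Step away and step back to the same note — a neighbor tone (upper neighbor).

Non-chord tone — a neighbor tone.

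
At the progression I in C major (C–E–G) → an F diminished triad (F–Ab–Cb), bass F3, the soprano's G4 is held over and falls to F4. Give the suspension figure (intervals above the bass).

9–8 suspension.

At the second chord the bass is F3. The suspended G4 lies a ninth above the bass; after resolving down by step to F4, the interval above the bass becomes an octave.
Suspension figures are named by those two intervals: 9–8.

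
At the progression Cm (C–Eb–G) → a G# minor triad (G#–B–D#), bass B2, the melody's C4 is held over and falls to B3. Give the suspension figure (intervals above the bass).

At the second chord the bass is B2. The suspended C4 lies a ninth above the bass; after resolving down by step to B3, the interval above the bass becomes an octave.
Suspension figures are named by those two intervals: 9–8.

9–8 suspension.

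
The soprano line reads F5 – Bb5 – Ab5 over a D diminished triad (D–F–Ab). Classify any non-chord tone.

The harmony at that moment is D diminished triad (D, F, Ab); Bb5 is not a chord tone.
It is approached by leap up from F5 and left by step down to Ab5.
Leap in, step out — an appoggiatura.

Bb5 is an appoggiatura.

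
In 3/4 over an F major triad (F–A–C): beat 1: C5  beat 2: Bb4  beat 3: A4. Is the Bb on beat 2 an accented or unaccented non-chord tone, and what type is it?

The harmony at that moment is F major triad (F, A, C); Bb4 is not a chord tone.
It is approached by step down from C5 and left by step down to A4.
Step in, step out in the same direction — a passing tone.
It falls on a weak beat, so it is unaccented.

Unaccented passing tone.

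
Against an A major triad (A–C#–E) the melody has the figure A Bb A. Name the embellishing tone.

Bb is a neighbor tone.

The harmony at that moment is A major triad (A, C#, E); Bb is not a chord tone.
It is approached by step up from A and left by step down to A.
Step away and step back to the same note — a neighbor tone (upper neighbor).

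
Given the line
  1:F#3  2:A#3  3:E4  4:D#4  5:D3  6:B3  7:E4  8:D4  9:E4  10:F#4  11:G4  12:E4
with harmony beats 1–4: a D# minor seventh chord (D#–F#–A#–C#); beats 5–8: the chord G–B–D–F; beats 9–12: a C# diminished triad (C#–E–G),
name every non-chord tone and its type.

The harmony at that moment is D# minor seventh chord (D#, F#, A#, C#); E4 is not a chord tone.
It is approached by leap up from A#3 and left by step down to D#4.
Leap in, step out — an appoggiatura.
The harmony at that moment is G dominant seventh chord (G, B, D, F); E4 is not a chord tone.
It is approached by leap up from B3 and left by step down to D4.
Leap in, step out — an appoggiatura.
The harmony at that moment is C# diminished triad (C#, E, G); F#4 is not a chord tone.
It is approached by step up from E4 and left by step up to G4.
Step in, step out in the same direction — a passing tone.

E4 (beat 3) — appoggiatura; E4 (beat 7) — appoggiatura; F#4 (beat 10) — passing tone.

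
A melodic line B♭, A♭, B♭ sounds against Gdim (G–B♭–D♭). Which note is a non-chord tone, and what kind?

A♭ is a neighbor tone.

The harmony at that moment is G diminished triad (G, B♭, D♭); A♭ is not a chord tone.
It is approached by step down from B♭ and left by step up to B♭.
Step away and step back to the same note — a neighbor tone (lower neighbor).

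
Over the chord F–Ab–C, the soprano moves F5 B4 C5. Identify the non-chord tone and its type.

B4 is an appoggiatura.

The harmony at that moment is F minor triad (F, Ab, C); B4 is not a chord tone.
It is approached by leap down from F5 and left by step up to C5.
Leap in, step out — an appoggiatura.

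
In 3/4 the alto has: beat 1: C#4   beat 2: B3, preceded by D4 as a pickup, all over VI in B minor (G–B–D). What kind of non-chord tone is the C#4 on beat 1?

The harmony at that moment is G major triad (G, B, D); C#4 is not a chord tone.
It is approached by step down from D4 and left by step down to B3.
Step in, step out in the same direction — a passing tone.

Passing tone.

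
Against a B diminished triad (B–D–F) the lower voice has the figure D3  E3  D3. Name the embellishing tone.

E3 is a neighbor tone.

The harmony at that moment is B diminished triad (B, D, F); E3 is not a chord tone.
It is approached by step up from D3 and left by step down to D3.
Step away and step back to the same note — a neighbor tone (upper neighbor).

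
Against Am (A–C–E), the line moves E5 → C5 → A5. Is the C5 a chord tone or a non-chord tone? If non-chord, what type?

A minor triad contains A, C, E; C is the third, so it is a chord tone.

Chord tone (the third of A minor triad).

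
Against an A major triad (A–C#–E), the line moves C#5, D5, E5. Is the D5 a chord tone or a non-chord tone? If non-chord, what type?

The harmony at that moment is A major triad (A, C#, E); D5 is not a chord tone.
It is approached by step up from C#5 and left by step up to E5.
Step in, step out in the same direction — a passing tone.

Non-chord tone — a passing tone.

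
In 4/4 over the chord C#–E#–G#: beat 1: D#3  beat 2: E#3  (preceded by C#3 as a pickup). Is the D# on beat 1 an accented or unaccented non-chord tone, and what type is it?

Accented passing tone.

The harmony at that moment is C# major triad (C#, E#, G#); D#3 is not a chord tone.
It is approached by step up from C#3 and left by step up to E#3.
Step in, step out in the same direction — a passing tone.
It falls on the downbeat, so it is accented.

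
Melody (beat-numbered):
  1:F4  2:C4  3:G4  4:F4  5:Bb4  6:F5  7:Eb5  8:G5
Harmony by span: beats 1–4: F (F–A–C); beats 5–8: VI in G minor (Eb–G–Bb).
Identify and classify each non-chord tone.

G4 (beat 3) — appoggiatura; F5 (beat 6) — appoggiatura.

The harmony at that moment is F major triad (F, A, C); G4 is not a chord tone.
It is approached by leap up from C4 and left by step down to F4.
Leap in, step out — an appoggiatura.
The harmony at that moment is Eb major triad (Eb, G, Bb); F5 is not a chord tone.
It is approached by leap up from Bb4 and left by step down to Eb5.
Leap in, step out — an appoggiatura.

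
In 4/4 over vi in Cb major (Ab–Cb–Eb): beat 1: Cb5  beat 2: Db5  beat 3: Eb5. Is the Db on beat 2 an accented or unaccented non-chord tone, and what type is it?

Unaccented passing tone.

The harmony at that moment is Ab minor triad (Ab, Cb, Eb); Db5 is not a chord tone.
It is approached by step up from Cb5 and left by step up to Eb5.
Step in, step out in the same direction — a passing tone.
It falls on a weak beat, so it is unaccented.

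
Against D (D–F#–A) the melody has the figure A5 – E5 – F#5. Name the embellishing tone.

The harmony at that moment is D major triad (D, F#, A); E5 is not a chord tone.
It is approached by leap down from A5 and left by step up to F#5.
Leap in, step out — an appoggiatura.

E5 is an appoggiatura.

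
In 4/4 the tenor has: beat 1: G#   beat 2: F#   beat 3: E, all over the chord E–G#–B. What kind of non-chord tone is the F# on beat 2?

Passing tone.

The harmony at that moment is E major triad (E, G#, B); F# is not a chord tone.
It is approached by step down from G# and left by step down to E.
Step in, step out in the same direction — a passing tone.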